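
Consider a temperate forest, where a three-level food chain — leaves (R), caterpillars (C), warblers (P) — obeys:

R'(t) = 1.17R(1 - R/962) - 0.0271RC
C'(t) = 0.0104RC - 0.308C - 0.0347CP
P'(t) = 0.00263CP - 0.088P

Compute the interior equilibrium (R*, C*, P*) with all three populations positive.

From dP/dt = 0: 0.00263C* = 0.088, so C* = 33.5.
From dR/dt = 0: 1.17(1 - R*/962) = 0.0271·33.5, giving R* = 962·(1 - 0.775) = 216.
From dC/dt = 0: 0.0104·216 - 0.308 = 0.0347P*, so P* = 1.94/0.0347 = 56.

R* ≈ 216, C* ≈ 33.5, P* ≈ 56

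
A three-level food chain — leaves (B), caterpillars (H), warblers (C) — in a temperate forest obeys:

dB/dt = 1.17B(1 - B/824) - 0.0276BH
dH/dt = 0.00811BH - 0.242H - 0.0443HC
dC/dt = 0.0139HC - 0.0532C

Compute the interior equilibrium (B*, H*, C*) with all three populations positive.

B* ≈ 750, H* ≈ 3.83, C* ≈ 132

From dC/dt = 0: 0.0139H* = 0.0532, so H* = 3.83.
From dB/dt = 0: 1.17(1 - B*/824) = 0.0276·3.83, giving B* = 824·(1 - 0.0903) = 750.
From dH/dt = 0: 0.00811·750 - 0.242 = 0.0443C*, so C* = 5.84/0.0443 = 132.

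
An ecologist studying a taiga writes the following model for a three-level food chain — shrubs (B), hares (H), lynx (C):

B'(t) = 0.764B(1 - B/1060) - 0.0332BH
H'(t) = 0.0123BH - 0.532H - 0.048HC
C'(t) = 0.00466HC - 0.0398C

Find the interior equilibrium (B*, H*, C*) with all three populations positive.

From dC/dt = 0: 0.00466H* = 0.0398, so H* = 8.54.
From dB/dt = 0: 0.764(1 - B*/1060) = 0.0332·8.54, giving B* = 1060·(1 - 0.371) = 667.
From dH/dt = 0: 0.0123·667 - 0.532 = 0.048C*, so C* = 7.67/0.048 = 160.

B* ≈ 667, H* ≈ 8.54, C* ≈ 160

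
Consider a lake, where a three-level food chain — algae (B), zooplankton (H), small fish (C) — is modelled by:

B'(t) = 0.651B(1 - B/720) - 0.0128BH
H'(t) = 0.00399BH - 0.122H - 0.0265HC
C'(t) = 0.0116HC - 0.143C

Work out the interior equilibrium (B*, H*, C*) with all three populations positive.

B* ≈ 545, H* ≈ 12.3, C* ≈ 77.5

From dC/dt = 0: 0.0116H* = 0.143, so H* = 12.3.
From dB/dt = 0: 0.651(1 - B*/720) = 0.0128·12.3, giving B* = 720·(1 - 0.242) = 545.
From dH/dt = 0: 0.00399·545 - 0.122 = 0.0265C*, so C* = 2.05/0.0265 = 77.5.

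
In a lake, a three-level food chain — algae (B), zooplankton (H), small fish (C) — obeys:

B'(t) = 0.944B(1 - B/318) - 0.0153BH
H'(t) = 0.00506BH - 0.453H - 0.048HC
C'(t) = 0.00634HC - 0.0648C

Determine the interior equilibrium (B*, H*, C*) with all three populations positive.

From dC/dt = 0: 0.00634H* = 0.0648, so H* = 10.2.
From dB/dt = 0: 0.944(1 - B*/318) = 0.0153·10.2, giving B* = 318·(1 - 0.166) = 265.
From dH/dt = 0: 0.00506·265 - 0.453 = 0.048C*, so C* = 0.89/0.048 = 18.5.

B* ≈ 265, H* ≈ 10.2, C* ≈ 18.5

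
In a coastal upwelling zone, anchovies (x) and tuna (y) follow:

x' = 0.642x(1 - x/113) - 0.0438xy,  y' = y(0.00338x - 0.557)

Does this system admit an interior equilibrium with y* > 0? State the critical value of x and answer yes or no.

The predator equation gives dy/dt > 0 only when x > 0.557/0.00338 = 165.
Without the predator, x → K = 113. Since 113 < 165, the predator cannot invade.

Threshold x = 165; K < 165, so no, the predator goes extinct.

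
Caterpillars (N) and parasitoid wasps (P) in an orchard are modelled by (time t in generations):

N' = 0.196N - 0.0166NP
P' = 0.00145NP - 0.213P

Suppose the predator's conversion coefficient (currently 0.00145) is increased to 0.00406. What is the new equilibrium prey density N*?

N* ≈ 52.5

At the interior fixed point, setting dP/dt = 0 with P > 0 fixes N* = (predator death rate)/(NP coefficient) — independent of the other coefficients.
With the change, N* = 0.213/0.00406 = 52.5; it falls from 147.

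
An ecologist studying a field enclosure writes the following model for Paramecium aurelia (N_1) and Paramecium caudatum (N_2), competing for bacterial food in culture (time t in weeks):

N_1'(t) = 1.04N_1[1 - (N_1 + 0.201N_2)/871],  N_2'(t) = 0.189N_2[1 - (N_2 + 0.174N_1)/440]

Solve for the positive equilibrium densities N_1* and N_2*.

N_1* ≈ 811, N_2* ≈ 299

Setting both brackets to zero gives the nullclines N_1 + 0.201N_2 = 871 and 0.174N_1 + N_2 = 440.
Substituting N_2 = 440 - 0.174N_1 into the first: N_1(1 - 0.201·0.174) = 871 - 0.201·440.
So N_1* = 783/0.965 = 811, and then N_2* = 440 - 0.174·811 = 299.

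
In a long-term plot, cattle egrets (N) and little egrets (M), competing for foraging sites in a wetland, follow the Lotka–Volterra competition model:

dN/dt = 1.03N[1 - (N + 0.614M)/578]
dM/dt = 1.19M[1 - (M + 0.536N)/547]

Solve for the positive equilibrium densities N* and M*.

Setting both brackets to zero gives the nullclines N + 0.614M = 578 and 0.536N + M = 547.
Substituting M = 547 - 0.536N into the first: N(1 - 0.614·0.536) = 578 - 0.614·547.
So N* = 242/0.671 = 361, and then M* = 547 - 0.536·361 = 354.

N* ≈ 361, M* ≈ 354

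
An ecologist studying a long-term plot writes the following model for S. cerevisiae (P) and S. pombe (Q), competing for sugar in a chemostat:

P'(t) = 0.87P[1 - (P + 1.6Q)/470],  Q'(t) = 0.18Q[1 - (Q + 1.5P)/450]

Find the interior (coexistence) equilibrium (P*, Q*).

P* ≈ 179, Q* ≈ 182

Setting both brackets to zero gives the nullclines P + 1.6Q = 470 and 1.5P + Q = 450.
Substituting Q = 450 - 1.5P into the first: P(1 - 1.6·1.5) = 470 - 1.6·450.
So P* = -250/-1.4 = 179, and then Q* = 450 - 1.5·179 = 182.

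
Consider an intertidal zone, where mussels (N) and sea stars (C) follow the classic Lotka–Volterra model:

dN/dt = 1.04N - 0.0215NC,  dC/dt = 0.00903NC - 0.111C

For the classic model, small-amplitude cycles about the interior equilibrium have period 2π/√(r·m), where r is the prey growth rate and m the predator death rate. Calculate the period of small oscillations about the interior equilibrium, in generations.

T ≈ 18.5 generations

Here r = 1.04 and m = 0.111, so r·m = 0.115.
ω = √0.115 = 0.34 per generation, hence T = 2π/ω ≈ 18.5 generations.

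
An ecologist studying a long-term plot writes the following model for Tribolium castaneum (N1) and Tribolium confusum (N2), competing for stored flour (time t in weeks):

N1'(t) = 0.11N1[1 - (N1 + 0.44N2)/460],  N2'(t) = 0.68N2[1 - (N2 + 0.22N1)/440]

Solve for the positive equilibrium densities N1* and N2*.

Setting both brackets to zero gives the nullclines N1 + 0.44N2 = 460 and 0.22N1 + N2 = 440.
Substituting N2 = 440 - 0.22N1 into the first: N1(1 - 0.44·0.22) = 460 - 0.44·440.
So N1* = 266/0.903 = 295, and then N2* = 440 - 0.22·295 = 375.

N1* ≈ 295, N2* ≈ 375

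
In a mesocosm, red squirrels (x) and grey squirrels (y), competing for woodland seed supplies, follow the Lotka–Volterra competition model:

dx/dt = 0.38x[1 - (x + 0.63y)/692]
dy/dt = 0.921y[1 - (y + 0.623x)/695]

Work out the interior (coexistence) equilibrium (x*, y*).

x* ≈ 418, y* ≈ 434

Setting both brackets to zero gives the nullclines x + 0.63y = 692 and 0.623x + y = 695.
Substituting y = 695 - 0.623x into the first: x(1 - 0.63·0.623) = 692 - 0.63·695.
So x* = 254/0.608 = 418, and then y* = 695 - 0.623·418 = 434.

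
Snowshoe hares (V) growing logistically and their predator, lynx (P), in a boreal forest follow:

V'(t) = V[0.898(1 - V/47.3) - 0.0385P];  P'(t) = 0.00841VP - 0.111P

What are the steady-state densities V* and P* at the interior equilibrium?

From dP/dt = 0 with P > 0: 0.00841V* = 0.111, so V* = 13.2.
Substitute into dV/dt = 0: 0.898(1 - 13.2/47.3) = 0.0385P*.
The bracket is 0.721, giving P* = 0.647/0.0385 = 16.8.

V* ≈ 13.2, P* ≈ 16.8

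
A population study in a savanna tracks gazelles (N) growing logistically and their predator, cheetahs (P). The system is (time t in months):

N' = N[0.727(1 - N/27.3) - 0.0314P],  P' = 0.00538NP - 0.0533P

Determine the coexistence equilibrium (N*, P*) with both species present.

From dP/dt = 0 with P > 0: 0.00538N* = 0.0533, so N* = 9.91.
Substitute into dN/dt = 0: 0.727(1 - 9.91/27.3) = 0.0314P*.
The bracket is 0.637, giving P* = 0.463/0.0314 = 14.8.

N* ≈ 9.91, P* ≈ 14.8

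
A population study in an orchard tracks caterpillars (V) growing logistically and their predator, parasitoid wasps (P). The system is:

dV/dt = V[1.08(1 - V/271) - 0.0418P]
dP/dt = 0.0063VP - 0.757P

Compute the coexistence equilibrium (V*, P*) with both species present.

From dP/dt = 0 with P > 0: 0.0063V* = 0.757, so V* = 120.
Substitute into dV/dt = 0: 1.08(1 - 120/271) = 0.0418P*.
The bracket is 0.557, giving P* = 0.601/0.0418 = 14.4.

V* ≈ 120, P* ≈ 14.4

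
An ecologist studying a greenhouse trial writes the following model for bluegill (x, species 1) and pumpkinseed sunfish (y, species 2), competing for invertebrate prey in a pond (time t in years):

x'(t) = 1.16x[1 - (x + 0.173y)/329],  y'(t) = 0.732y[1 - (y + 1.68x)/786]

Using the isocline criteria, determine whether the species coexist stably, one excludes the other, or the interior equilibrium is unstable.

stable coexistence

Compare the nullcline intercepts: K1/α12 = 329/0.173 = 1900 > K2 = 786; K2/α21 = 786/1.68 = 468 > K1 = 329.
Since both inequalities hold, each species can invade when rare, so the interior equilibrium is stable.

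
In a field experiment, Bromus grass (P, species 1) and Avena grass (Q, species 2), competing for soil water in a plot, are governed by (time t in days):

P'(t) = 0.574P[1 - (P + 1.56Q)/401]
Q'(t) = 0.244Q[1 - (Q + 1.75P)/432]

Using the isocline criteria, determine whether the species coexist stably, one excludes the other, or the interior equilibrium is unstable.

unstable coexistence (outcome depends on initial conditions)

Compare the nullcline intercepts: K1/α12 = 401/1.56 = 257 < K2 = 432; K2/α21 = 432/1.75 = 247 < K1 = 401.
Since both are reversed, neither can invade when rare; the interior point is a saddle.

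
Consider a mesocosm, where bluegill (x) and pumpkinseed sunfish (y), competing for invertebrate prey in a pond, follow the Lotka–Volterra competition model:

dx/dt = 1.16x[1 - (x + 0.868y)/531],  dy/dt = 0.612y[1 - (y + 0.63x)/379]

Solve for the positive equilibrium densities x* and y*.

x* ≈ 446, y* ≈ 98.1

Setting both brackets to zero gives the nullclines x + 0.868y = 531 and 0.63x + y = 379.
Substituting y = 379 - 0.63x into the first: x(1 - 0.868·0.63) = 531 - 0.868·379.
So x* = 202/0.453 = 446, and then y* = 379 - 0.63·446 = 98.1.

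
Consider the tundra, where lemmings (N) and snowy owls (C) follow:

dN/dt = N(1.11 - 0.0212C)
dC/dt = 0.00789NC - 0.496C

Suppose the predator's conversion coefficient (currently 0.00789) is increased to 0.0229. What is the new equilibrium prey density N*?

N* ≈ 21.7

At the interior fixed point, setting dC/dt = 0 with C > 0 fixes N* = (predator death rate)/(NC coefficient) — independent of the other coefficients.
With the change, N* = 0.496/0.0229 = 21.7; it falls from 62.9.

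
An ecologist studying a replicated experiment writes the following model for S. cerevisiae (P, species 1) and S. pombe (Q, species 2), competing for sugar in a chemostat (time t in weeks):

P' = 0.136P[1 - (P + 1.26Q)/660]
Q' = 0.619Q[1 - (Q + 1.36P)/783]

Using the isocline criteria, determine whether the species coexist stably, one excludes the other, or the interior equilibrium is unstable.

Compare the nullcline intercepts: K1/α12 = 660/1.26 = 524 < K2 = 783; K2/α21 = 783/1.36 = 576 < K1 = 660.
Since both are reversed, neither can invade when rare; the interior point is a saddle.

unstable coexistence (outcome depends on initial conditions)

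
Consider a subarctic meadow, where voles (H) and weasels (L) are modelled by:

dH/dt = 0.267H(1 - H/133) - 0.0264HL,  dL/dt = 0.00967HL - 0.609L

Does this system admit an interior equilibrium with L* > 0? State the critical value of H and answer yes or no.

The predator equation gives dL/dt > 0 only when H > 0.609/0.00967 = 63.
Without the predator, H → K = 133. Since 133 > 63, the predator can invade and persist.

Threshold H = 63; K > 63, so yes, the predator persists.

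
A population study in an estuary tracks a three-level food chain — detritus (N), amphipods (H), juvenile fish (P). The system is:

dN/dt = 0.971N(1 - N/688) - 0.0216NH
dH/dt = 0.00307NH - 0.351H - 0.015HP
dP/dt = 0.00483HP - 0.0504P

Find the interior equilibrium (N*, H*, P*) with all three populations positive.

N* ≈ 528, H* ≈ 10.4, P* ≈ 84.7

From dP/dt = 0: 0.00483H* = 0.0504, so H* = 10.4.
From dN/dt = 0: 0.971(1 - N*/688) = 0.0216·10.4, giving N* = 688·(1 - 0.232) = 528.
From dH/dt = 0: 0.00307·528 - 0.351 = 0.015P*, so P* = 1.27/0.015 = 84.7.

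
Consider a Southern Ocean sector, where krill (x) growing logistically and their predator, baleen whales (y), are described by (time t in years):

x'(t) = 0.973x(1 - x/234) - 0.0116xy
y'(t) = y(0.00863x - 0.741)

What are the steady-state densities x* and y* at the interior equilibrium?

x* ≈ 85.9, y* ≈ 53.1

From dy/dt = 0 with y > 0: 0.00863x* = 0.741, so x* = 85.9.
Substitute into dx/dt = 0: 0.973(1 - 85.9/234) = 0.0116y*.
The bracket is 0.633, giving y* = 0.616/0.0116 = 53.1.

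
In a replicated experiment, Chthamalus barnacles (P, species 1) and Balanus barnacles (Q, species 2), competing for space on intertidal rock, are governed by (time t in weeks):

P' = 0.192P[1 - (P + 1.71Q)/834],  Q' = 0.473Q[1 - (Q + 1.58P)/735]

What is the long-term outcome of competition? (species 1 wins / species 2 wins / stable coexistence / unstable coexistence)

unstable coexistence (outcome depends on initial conditions)

Compare the nullcline intercepts: K1/α12 = 834/1.71 = 488 < K2 = 735; K2/α21 = 735/1.58 = 465 < K1 = 834.
Since both are reversed, neither can invade when rare; the interior point is a saddle.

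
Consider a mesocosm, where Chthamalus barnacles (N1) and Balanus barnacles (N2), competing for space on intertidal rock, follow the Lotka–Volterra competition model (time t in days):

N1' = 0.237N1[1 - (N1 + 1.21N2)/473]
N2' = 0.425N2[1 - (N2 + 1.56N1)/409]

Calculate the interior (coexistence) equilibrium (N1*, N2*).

Setting both brackets to zero gives the nullclines N1 + 1.21N2 = 473 and 1.56N1 + N2 = 409.
Substituting N2 = 409 - 1.56N1 into the first: N1(1 - 1.21·1.56) = 473 - 1.21·409.
So N1* = -21.9/-0.888 = 24.7, and then N2* = 409 - 1.56·24.7 = 371.

N1* ≈ 24.7, N2* ≈ 371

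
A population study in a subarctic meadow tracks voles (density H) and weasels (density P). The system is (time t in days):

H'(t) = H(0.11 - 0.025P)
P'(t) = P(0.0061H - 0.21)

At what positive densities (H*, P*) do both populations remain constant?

H* ≈ 34.4, P* ≈ 4.4

Set dP/dt = 0 with P > 0: 0.0061H - 0.21 = 0, so H* = 0.21/0.0061 = 34.4.
Set dH/dt = 0 with H > 0: 0.11 - 0.025P = 0, so P* = 0.11/0.025 = 4.4.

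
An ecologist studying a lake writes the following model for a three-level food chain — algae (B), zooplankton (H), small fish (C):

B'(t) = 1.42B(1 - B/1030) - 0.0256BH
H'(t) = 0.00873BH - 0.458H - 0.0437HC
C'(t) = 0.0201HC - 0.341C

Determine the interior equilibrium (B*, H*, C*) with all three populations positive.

From dC/dt = 0: 0.0201H* = 0.341, so H* = 17.
From dB/dt = 0: 1.42(1 - B*/1030) = 0.0256·17, giving B* = 1030·(1 - 0.306) = 715.
From dH/dt = 0: 0.00873·715 - 0.458 = 0.0437C*, so C* = 5.78/0.0437 = 132.

B* ≈ 715, H* ≈ 17, C* ≈ 132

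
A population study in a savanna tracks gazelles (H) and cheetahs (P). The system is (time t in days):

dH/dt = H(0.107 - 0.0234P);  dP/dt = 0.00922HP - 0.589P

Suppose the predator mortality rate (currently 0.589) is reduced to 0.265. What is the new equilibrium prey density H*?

H* ≈ 28.7

At the interior fixed point, setting dP/dt = 0 with P > 0 fixes H* = (predator death rate)/(HP coefficient) — independent of the other coefficients.
With the change, H* = 0.265/0.00922 = 28.7; it falls from 63.9.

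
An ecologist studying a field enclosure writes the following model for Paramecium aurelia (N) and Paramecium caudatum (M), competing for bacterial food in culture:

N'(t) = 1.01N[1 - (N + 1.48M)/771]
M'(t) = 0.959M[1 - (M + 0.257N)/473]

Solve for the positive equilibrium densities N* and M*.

Setting both brackets to zero gives the nullclines N + 1.48M = 771 and 0.257N + M = 473.
Substituting M = 473 - 0.257N into the first: N(1 - 1.48·0.257) = 771 - 1.48·473.
So N* = 71/0.62 = 115, and then M* = 473 - 0.257·115 = 444.

N* ≈ 115, M* ≈ 444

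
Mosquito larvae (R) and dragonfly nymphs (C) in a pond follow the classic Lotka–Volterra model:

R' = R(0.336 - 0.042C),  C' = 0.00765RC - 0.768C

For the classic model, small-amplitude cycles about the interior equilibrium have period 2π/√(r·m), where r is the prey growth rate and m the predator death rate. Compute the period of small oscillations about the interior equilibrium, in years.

T ≈ 12.4 years

Here r = 0.336 and m = 0.768, so r·m = 0.258.
ω = √0.258 = 0.508 per year, hence T = 2π/ω ≈ 12.4 years.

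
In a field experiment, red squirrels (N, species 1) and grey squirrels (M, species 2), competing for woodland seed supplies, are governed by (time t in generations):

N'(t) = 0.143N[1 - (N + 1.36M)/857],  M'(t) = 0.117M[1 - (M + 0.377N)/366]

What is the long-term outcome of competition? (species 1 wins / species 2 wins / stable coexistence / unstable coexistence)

Compare the nullcline intercepts: K1/α12 = 857/1.36 = 630 > K2 = 366; K2/α21 = 366/0.377 = 971 > K1 = 857.
Since both inequalities hold, each species can invade when rare, so the interior equilibrium is stable.

stable coexistence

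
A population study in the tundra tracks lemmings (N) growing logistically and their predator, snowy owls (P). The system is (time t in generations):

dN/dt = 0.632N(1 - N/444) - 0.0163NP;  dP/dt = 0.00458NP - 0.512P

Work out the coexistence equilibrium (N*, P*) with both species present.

From dP/dt = 0 with P > 0: 0.00458N* = 0.512, so N* = 112.
Substitute into dN/dt = 0: 0.632(1 - 112/444) = 0.0163P*.
The bracket is 0.748, giving P* = 0.473/0.0163 = 29.

N* ≈ 112, P* ≈ 29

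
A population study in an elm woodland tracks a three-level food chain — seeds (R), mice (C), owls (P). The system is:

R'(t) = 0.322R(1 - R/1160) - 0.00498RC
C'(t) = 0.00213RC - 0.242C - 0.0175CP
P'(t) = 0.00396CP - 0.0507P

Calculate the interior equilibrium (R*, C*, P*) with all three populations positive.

From dP/dt = 0: 0.00396C* = 0.0507, so C* = 12.8.
From dR/dt = 0: 0.322(1 - R*/1160) = 0.00498·12.8, giving R* = 1160·(1 - 0.198) = 930.
From dC/dt = 0: 0.00213·930 - 0.242 = 0.0175P*, so P* = 1.74/0.0175 = 99.4.

R* ≈ 930, C* ≈ 12.8, P* ≈ 99.4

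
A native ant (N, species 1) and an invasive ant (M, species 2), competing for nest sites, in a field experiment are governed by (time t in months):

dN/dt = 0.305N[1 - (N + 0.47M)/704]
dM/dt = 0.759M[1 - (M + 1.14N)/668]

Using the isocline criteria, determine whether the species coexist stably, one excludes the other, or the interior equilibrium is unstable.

species 1 excludes species 2

Compare the nullcline intercepts: K1/α12 = 704/0.47 = 1500 > K2 = 668; K2/α21 = 668/1.14 = 586 < K1 = 704.
Since the inequalities point opposite ways, species 1 can invade but species 2 cannot.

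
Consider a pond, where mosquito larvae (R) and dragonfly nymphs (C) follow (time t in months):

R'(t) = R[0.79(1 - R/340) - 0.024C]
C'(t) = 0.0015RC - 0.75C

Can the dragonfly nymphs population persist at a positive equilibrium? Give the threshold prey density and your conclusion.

The predator equation gives dC/dt > 0 only when R > 0.75/0.0015 = 500.
Without the predator, R → K = 340. Since 340 < 500, the predator cannot invade.

Threshold R = 500; K < 500, so no, the predator goes extinct.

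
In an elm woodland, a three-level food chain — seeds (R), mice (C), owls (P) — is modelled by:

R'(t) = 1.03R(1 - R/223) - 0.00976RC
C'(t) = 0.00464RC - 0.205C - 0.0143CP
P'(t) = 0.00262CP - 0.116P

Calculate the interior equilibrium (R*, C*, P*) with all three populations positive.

From dP/dt = 0: 0.00262C* = 0.116, so C* = 44.3.
From dR/dt = 0: 1.03(1 - R*/223) = 0.00976·44.3, giving R* = 223·(1 - 0.42) = 129.
From dC/dt = 0: 0.00464·129 - 0.205 = 0.0143P*, so P* = 0.396/0.0143 = 27.7.

R* ≈ 129, C* ≈ 44.3, P* ≈ 27.7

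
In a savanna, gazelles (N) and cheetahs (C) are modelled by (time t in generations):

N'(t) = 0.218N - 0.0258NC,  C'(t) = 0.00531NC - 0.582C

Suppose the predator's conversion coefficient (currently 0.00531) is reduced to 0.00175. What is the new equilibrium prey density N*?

At the interior fixed point, setting dC/dt = 0 with C > 0 fixes N* = (predator death rate)/(NC coefficient) — independent of the other coefficients.
With the change, N* = 0.582/0.00175 = 333; it rises from 110.

N* ≈ 333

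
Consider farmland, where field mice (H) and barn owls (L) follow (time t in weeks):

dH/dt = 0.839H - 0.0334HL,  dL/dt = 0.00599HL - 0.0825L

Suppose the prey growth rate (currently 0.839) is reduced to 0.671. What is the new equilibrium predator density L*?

L* ≈ 20.1

At the interior fixed point, setting dH/dt = 0 with H > 0 fixes L* = (prey growth rate)/(HL coefficient) — independent of the other coefficients.
With the change, L* = 0.671/0.0334 = 20.1; it falls from 25.1.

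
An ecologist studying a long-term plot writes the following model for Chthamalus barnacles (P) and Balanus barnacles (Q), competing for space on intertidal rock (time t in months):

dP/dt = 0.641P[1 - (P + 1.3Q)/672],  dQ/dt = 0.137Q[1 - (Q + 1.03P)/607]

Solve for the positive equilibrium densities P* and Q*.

P* ≈ 345, Q* ≈ 251

Setting both brackets to zero gives the nullclines P + 1.3Q = 672 and 1.03P + Q = 607.
Substituting Q = 607 - 1.03P into the first: P(1 - 1.3·1.03) = 672 - 1.3·607.
So P* = -117/-0.339 = 345, and then Q* = 607 - 1.03·345 = 251.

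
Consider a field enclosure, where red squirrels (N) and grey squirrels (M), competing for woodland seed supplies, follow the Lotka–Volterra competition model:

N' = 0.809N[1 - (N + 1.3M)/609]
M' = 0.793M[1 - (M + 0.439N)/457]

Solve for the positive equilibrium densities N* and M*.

Setting both brackets to zero gives the nullclines N + 1.3M = 609 and 0.439N + M = 457.
Substituting M = 457 - 0.439N into the first: N(1 - 1.3·0.439) = 609 - 1.3·457.
So N* = 14.9/0.429 = 34.7, and then M* = 457 - 0.439·34.7 = 442.

N* ≈ 34.7, M* ≈ 442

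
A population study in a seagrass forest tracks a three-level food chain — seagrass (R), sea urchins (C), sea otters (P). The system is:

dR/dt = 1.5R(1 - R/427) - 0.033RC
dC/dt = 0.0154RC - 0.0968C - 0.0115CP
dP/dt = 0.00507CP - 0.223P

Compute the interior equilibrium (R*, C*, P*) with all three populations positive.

R* ≈ 13.8, C* ≈ 44, P* ≈ 10.1

From dP/dt = 0: 0.00507C* = 0.223, so C* = 44.
From dR/dt = 0: 1.5(1 - R*/427) = 0.033·44, giving R* = 427·(1 - 0.968) = 13.8.
From dC/dt = 0: 0.0154·13.8 - 0.0968 = 0.0115P*, so P* = 0.116/0.0115 = 10.1.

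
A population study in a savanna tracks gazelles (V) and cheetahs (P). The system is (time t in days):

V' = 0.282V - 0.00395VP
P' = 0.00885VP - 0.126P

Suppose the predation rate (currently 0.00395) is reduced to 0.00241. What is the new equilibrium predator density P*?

P* ≈ 117

At the interior fixed point, setting dV/dt = 0 with V > 0 fixes P* = (prey growth rate)/(VP coefficient) — independent of the other coefficients.
With the change, P* = 0.282/0.00241 = 117; it rises from 71.4.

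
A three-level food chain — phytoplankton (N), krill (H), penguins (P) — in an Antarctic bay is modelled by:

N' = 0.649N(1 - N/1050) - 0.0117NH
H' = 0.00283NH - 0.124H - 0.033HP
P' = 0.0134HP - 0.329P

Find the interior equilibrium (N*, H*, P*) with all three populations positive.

From dP/dt = 0: 0.0134H* = 0.329, so H* = 24.6.
From dN/dt = 0: 0.649(1 - N*/1050) = 0.0117·24.6, giving N* = 1050·(1 - 0.443) = 585.
From dH/dt = 0: 0.00283·585 - 0.124 = 0.033P*, so P* = 1.53/0.033 = 46.4.

N* ≈ 585, H* ≈ 24.6, P* ≈ 46.4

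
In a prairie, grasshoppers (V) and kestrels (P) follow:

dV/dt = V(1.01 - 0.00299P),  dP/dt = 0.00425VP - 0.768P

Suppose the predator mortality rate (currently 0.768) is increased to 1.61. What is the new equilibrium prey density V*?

At the interior fixed point, setting dP/dt = 0 with P > 0 fixes V* = (predator death rate)/(VP coefficient) — independent of the other coefficients.
With the change, V* = 1.61/0.00425 = 379; it rises from 181.

V* ≈ 379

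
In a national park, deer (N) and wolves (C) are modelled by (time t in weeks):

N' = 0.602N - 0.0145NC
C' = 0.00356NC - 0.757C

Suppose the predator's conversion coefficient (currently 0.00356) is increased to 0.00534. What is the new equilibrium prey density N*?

At the interior fixed point, setting dC/dt = 0 with C > 0 fixes N* = (predator death rate)/(NC coefficient) — independent of the other coefficients.
With the change, N* = 0.757/0.00534 = 142; it falls from 213.

N* ≈ 142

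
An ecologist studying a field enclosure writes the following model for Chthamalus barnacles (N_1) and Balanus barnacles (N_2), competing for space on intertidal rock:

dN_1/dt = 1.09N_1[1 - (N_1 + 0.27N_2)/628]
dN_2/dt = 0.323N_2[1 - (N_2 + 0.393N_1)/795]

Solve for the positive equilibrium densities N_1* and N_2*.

N_1* ≈ 462, N_2* ≈ 613

Setting both brackets to zero gives the nullclines N_1 + 0.27N_2 = 628 and 0.393N_1 + N_2 = 795.
Substituting N_2 = 795 - 0.393N_1 into the first: N_1(1 - 0.27·0.393) = 628 - 0.27·795.
So N_1* = 413/0.894 = 462, and then N_2* = 795 - 0.393·462 = 613.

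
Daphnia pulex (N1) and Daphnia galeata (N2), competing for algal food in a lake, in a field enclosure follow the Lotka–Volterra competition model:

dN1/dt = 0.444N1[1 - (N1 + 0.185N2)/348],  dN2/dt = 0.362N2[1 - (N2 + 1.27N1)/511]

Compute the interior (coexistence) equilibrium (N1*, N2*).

Setting both brackets to zero gives the nullclines N1 + 0.185N2 = 348 and 1.27N1 + N2 = 511.
Substituting N2 = 511 - 1.27N1 into the first: N1(1 - 0.185·1.27) = 348 - 0.185·511.
So N1* = 253/0.765 = 331, and then N2* = 511 - 1.27·331 = 90.2.

N1* ≈ 331, N2* ≈ 90.2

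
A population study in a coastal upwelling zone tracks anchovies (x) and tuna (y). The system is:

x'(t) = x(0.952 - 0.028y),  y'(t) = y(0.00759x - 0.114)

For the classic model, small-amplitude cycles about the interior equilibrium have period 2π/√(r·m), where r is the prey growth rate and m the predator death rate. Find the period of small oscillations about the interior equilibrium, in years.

Here r = 0.952 and m = 0.114, so r·m = 0.109.
ω = √0.109 = 0.329 per year, hence T = 2π/ω ≈ 19.1 years.

T ≈ 19.1 years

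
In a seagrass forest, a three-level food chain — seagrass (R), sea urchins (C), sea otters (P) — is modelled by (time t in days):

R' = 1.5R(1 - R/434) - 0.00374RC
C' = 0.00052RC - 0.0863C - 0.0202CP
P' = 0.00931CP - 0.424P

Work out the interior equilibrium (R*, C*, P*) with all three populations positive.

From dP/dt = 0: 0.00931C* = 0.424, so C* = 45.5.
From dR/dt = 0: 1.5(1 - R*/434) = 0.00374·45.5, giving R* = 434·(1 - 0.114) = 385.
From dC/dt = 0: 0.00052·385 - 0.0863 = 0.0202P*, so P* = 0.114/0.0202 = 5.63.

R* ≈ 385, C* ≈ 45.5, P* ≈ 5.63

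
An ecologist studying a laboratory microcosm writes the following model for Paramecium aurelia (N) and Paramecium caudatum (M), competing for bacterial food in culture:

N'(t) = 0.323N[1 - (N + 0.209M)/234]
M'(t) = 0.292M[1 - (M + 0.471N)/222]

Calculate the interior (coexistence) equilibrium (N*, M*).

Setting both brackets to zero gives the nullclines N + 0.209M = 234 and 0.471N + M = 222.
Substituting M = 222 - 0.471N into the first: N(1 - 0.209·0.471) = 234 - 0.209·222.
So N* = 188/0.902 = 208, and then M* = 222 - 0.471·208 = 124.

N* ≈ 208, M* ≈ 124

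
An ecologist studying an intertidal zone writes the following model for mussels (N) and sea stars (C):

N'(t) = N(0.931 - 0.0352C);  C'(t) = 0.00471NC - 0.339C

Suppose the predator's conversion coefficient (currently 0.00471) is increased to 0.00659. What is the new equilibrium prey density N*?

At the interior fixed point, setting dC/dt = 0 with C > 0 fixes N* = (predator death rate)/(NC coefficient) — independent of the other coefficients.
With the change, N* = 0.339/0.00659 = 51.4; it falls from 72.

N* ≈ 51.4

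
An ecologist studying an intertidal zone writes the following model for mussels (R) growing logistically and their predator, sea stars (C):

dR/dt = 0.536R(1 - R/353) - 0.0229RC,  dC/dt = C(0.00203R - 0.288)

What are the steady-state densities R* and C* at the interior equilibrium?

From dC/dt = 0 with C > 0: 0.00203R* = 0.288, so R* = 142.
Substitute into dR/dt = 0: 0.536(1 - 142/353) = 0.0229C*.
The bracket is 0.598, giving C* = 0.321/0.0229 = 14.

R* ≈ 142, C* ≈ 14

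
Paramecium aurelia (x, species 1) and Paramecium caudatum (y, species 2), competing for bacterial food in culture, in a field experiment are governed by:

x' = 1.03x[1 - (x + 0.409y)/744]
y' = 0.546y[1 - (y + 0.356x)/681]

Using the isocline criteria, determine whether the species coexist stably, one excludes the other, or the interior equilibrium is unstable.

Compare the nullcline intercepts: K1/α12 = 744/0.409 = 1820 > K2 = 681; K2/α21 = 681/0.356 = 1910 > K1 = 744.
Since both inequalities hold, each species can invade when rare, so the interior equilibrium is stable.

stable coexistence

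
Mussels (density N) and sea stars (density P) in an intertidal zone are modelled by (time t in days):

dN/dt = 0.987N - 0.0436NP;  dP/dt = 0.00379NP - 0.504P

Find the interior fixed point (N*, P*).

N* ≈ 133, P* ≈ 22.6

Set dP/dt = 0 with P > 0: 0.00379N - 0.504 = 0, so N* = 0.504/0.00379 = 133.
Set dN/dt = 0 with N > 0: 0.987 - 0.0436P = 0, so P* = 0.987/0.0436 = 22.6.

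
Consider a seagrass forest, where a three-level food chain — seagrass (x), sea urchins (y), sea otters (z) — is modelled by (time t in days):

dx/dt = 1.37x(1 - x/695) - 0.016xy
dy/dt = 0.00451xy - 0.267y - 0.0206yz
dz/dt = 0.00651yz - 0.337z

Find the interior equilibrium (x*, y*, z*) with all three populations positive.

x* ≈ 275, y* ≈ 51.8, z* ≈ 47.2

From dz/dt = 0: 0.00651y* = 0.337, so y* = 51.8.
From dx/dt = 0: 1.37(1 - x*/695) = 0.016·51.8, giving x* = 695·(1 - 0.605) = 275.
From dy/dt = 0: 0.00451·275 - 0.267 = 0.0206z*, so z* = 0.972/0.0206 = 47.2.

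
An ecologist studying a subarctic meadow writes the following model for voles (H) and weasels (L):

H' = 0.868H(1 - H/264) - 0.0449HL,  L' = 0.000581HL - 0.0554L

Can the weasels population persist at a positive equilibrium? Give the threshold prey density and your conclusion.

Threshold H = 95.4; K > 95.4, so yes, the predator persists.

The predator equation gives dL/dt > 0 only when H > 0.0554/0.000581 = 95.4.
Without the predator, H → K = 264. Since 264 > 95.4, the predator can invade and persist.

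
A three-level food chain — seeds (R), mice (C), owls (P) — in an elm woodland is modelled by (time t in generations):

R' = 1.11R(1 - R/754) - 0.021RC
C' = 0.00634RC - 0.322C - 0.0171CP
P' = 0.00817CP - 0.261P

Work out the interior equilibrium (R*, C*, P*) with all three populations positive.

From dP/dt = 0: 0.00817C* = 0.261, so C* = 31.9.
From dR/dt = 0: 1.11(1 - R*/754) = 0.021·31.9, giving R* = 754·(1 - 0.604) = 298.
From dC/dt = 0: 0.00634·298 - 0.322 = 0.0171P*, so P* = 1.57/0.0171 = 91.8.

R* ≈ 298, C* ≈ 31.9, P* ≈ 91.8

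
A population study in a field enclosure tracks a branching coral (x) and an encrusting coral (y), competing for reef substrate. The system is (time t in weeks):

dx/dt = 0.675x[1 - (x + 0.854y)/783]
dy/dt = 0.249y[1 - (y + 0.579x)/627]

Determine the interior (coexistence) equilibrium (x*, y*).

Setting both brackets to zero gives the nullclines x + 0.854y = 783 and 0.579x + y = 627.
Substituting y = 627 - 0.579x into the first: x(1 - 0.854·0.579) = 783 - 0.854·627.
So x* = 248/0.506 = 490, and then y* = 627 - 0.579·490 = 343.

x* ≈ 490, y* ≈ 343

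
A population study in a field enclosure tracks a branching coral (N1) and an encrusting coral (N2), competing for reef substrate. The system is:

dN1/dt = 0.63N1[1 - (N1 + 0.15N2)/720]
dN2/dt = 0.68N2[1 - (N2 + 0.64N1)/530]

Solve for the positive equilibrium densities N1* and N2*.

Setting both brackets to zero gives the nullclines N1 + 0.15N2 = 720 and 0.64N1 + N2 = 530.
Substituting N2 = 530 - 0.64N1 into the first: N1(1 - 0.15·0.64) = 720 - 0.15·530.
So N1* = 640/0.904 = 709, and then N2* = 530 - 0.64·709 = 76.5.

N1* ≈ 709, N2* ≈ 76.5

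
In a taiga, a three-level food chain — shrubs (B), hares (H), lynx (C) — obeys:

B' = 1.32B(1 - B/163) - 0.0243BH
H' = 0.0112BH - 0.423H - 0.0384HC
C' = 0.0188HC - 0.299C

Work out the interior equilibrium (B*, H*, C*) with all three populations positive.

B* ≈ 115, H* ≈ 15.9, C* ≈ 22.6

From dC/dt = 0: 0.0188H* = 0.299, so H* = 15.9.
From dB/dt = 0: 1.32(1 - B*/163) = 0.0243·15.9, giving B* = 163·(1 - 0.293) = 115.
From dH/dt = 0: 0.0112·115 - 0.423 = 0.0384C*, so C* = 0.868/0.0384 = 22.6.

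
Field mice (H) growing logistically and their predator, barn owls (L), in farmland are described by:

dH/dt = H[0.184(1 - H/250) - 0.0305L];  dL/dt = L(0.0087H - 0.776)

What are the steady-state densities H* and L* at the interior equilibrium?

H* ≈ 89.2, L* ≈ 3.88

From dL/dt = 0 with L > 0: 0.0087H* = 0.776, so H* = 89.2.
Substitute into dH/dt = 0: 0.184(1 - 89.2/250) = 0.0305L*.
The bracket is 0.643, giving L* = 0.118/0.0305 = 3.88.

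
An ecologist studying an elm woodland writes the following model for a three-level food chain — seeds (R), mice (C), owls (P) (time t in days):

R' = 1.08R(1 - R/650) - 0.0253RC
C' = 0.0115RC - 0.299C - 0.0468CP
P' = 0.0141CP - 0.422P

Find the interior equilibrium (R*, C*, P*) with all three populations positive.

From dP/dt = 0: 0.0141C* = 0.422, so C* = 29.9.
From dR/dt = 0: 1.08(1 - R*/650) = 0.0253·29.9, giving R* = 650·(1 - 0.701) = 194.
From dC/dt = 0: 0.0115·194 - 0.299 = 0.0468P*, so P* = 1.94/0.0468 = 41.3.

R* ≈ 194, C* ≈ 29.9, P* ≈ 41.3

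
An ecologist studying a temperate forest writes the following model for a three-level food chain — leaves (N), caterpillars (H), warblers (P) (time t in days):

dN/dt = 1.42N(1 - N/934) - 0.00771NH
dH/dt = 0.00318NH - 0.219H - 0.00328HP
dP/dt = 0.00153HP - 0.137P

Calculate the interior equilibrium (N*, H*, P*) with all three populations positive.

From dP/dt = 0: 0.00153H* = 0.137, so H* = 89.5.
From dN/dt = 0: 1.42(1 - N*/934) = 0.00771·89.5, giving N* = 934·(1 - 0.486) = 480.
From dH/dt = 0: 0.00318·480 - 0.219 = 0.00328P*, so P* = 1.31/0.00328 = 399.

N* ≈ 480, H* ≈ 89.5, P* ≈ 399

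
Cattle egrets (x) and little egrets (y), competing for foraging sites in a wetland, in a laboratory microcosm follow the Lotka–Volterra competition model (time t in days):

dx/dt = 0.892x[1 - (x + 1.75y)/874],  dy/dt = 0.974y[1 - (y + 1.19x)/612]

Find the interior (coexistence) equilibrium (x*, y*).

Setting both brackets to zero gives the nullclines x + 1.75y = 874 and 1.19x + y = 612.
Substituting y = 612 - 1.19x into the first: x(1 - 1.75·1.19) = 874 - 1.75·612.
So x* = -197/-1.08 = 182, and then y* = 612 - 1.19·182 = 395.

x* ≈ 182, y* ≈ 395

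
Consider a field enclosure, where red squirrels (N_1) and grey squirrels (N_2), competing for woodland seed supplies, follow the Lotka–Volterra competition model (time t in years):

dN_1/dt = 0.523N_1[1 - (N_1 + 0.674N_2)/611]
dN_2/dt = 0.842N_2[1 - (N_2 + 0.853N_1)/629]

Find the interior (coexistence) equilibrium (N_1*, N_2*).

N_1* ≈ 440, N_2* ≈ 254

Setting both brackets to zero gives the nullclines N_1 + 0.674N_2 = 611 and 0.853N_1 + N_2 = 629.
Substituting N_2 = 629 - 0.853N_1 into the first: N_1(1 - 0.674·0.853) = 611 - 0.674·629.
So N_1* = 187/0.425 = 440, and then N_2* = 629 - 0.853·440 = 254.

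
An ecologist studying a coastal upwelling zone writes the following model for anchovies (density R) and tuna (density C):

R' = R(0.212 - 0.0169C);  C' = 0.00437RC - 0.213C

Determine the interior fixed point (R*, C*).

R* ≈ 48.7, C* ≈ 12.5

Set dC/dt = 0 with C > 0: 0.00437R - 0.213 = 0, so R* = 0.213/0.00437 = 48.7.
Set dR/dt = 0 with R > 0: 0.212 - 0.0169C = 0, so C* = 0.212/0.0169 = 12.5.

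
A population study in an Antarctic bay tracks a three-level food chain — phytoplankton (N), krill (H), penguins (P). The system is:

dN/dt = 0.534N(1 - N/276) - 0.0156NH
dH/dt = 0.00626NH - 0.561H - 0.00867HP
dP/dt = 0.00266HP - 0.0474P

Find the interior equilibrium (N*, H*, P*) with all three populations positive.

N* ≈ 132, H* ≈ 17.8, P* ≈ 30.8

From dP/dt = 0: 0.00266H* = 0.0474, so H* = 17.8.
From dN/dt = 0: 0.534(1 - N*/276) = 0.0156·17.8, giving N* = 276·(1 - 0.521) = 132.
From dH/dt = 0: 0.00626·132 - 0.561 = 0.00867P*, so P* = 0.267/0.00867 = 30.8.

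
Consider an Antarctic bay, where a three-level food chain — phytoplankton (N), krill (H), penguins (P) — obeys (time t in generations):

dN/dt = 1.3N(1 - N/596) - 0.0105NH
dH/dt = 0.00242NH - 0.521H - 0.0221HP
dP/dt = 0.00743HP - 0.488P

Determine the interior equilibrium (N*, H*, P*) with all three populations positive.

N* ≈ 280, H* ≈ 65.7, P* ≈ 7.07

From dP/dt = 0: 0.00743H* = 0.488, so H* = 65.7.
From dN/dt = 0: 1.3(1 - N*/596) = 0.0105·65.7, giving N* = 596·(1 - 0.53) = 280.
From dH/dt = 0: 0.00242·280 - 0.521 = 0.0221P*, so P* = 0.156/0.0221 = 7.07.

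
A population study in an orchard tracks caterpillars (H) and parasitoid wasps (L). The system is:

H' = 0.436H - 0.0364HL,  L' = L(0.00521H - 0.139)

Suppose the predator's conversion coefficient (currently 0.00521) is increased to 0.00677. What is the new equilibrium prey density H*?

At the interior fixed point, setting dL/dt = 0 with L > 0 fixes H* = (predator death rate)/(HL coefficient) — independent of the other coefficients.
With the change, H* = 0.139/0.00677 = 20.5; it falls from 26.7.

H* ≈ 20.5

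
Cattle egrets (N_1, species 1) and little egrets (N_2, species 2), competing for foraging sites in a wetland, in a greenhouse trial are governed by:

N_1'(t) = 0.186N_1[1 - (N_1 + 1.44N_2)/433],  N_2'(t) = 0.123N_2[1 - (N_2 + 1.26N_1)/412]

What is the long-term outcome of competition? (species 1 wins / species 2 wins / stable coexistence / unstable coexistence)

unstable coexistence (outcome depends on initial conditions)

Compare the nullcline intercepts: K1/α12 = 433/1.44 = 301 < K2 = 412; K2/α21 = 412/1.26 = 327 < K1 = 433.
Since both are reversed, neither can invade when rare; the interior point is a saddle.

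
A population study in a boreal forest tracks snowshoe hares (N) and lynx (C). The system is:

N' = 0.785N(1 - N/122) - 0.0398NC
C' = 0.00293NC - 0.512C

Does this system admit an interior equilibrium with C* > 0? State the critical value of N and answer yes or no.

Threshold N = 175; K < 175, so no, the predator goes extinct.

The predator equation gives dC/dt > 0 only when N > 0.512/0.00293 = 175.
Without the predator, N → K = 122. Since 122 < 175, the predator cannot invade.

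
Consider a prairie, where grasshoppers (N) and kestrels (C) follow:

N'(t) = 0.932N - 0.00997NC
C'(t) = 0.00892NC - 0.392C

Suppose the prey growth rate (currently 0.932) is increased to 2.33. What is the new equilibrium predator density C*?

C* ≈ 234

At the interior fixed point, setting dN/dt = 0 with N > 0 fixes C* = (prey growth rate)/(NC coefficient) — independent of the other coefficients.
With the change, C* = 2.33/0.00997 = 234; it rises from 93.5.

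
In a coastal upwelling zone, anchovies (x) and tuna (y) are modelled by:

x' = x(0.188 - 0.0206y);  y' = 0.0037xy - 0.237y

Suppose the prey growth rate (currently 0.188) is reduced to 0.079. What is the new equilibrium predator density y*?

y* ≈ 3.83

At the interior fixed point, setting dx/dt = 0 with x > 0 fixes y* = (prey growth rate)/(xy coefficient) — independent of the other coefficients.
With the change, y* = 0.079/0.0206 = 3.83; it falls from 9.13.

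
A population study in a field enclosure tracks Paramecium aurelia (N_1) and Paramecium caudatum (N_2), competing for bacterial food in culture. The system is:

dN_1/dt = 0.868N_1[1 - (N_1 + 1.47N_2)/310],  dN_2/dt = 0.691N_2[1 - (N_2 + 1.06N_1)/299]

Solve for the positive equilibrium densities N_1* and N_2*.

Setting both brackets to zero gives the nullclines N_1 + 1.47N_2 = 310 and 1.06N_1 + N_2 = 299.
Substituting N_2 = 299 - 1.06N_1 into the first: N_1(1 - 1.47·1.06) = 310 - 1.47·299.
So N_1* = -130/-0.558 = 232, and then N_2* = 299 - 1.06·232 = 53.

N_1* ≈ 232, N_2* ≈ 53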